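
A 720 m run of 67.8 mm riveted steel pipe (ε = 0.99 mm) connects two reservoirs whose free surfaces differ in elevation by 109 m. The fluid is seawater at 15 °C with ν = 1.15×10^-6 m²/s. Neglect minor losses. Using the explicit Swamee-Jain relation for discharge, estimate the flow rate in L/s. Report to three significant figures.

Swamee-Jain (Type II): Q = -0.965·√(gD⁵h_f/L)·ln[ε/(3.7D) + √(3.17ν²L/(gD³h_f))]
√(gD⁵h_f/L) = √(9.81·0.0678⁵·109/720) = 0.001459
ε/(3.7D) = 0.00395; √(3.17ν²L/(gD³h_f)) = 9.52×10^-5
Q = -0.965·0.001459·ln(0.004042) = 0.007758 m³/s
Check: V = 2.15 m/s, Re = 1.27×10^5, f = 0.04384, h_f = 110 m ≈ 109 m ✓

Q ≈ 7.76 L/s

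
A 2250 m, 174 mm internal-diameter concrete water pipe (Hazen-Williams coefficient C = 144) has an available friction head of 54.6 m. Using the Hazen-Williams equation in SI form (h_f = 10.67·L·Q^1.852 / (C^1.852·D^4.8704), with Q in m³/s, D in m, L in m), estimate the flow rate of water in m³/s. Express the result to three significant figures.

Rearranging: Q = [h_f·C^1.852·D^4.8704 / (10.67·L)]^(1/1.852)
Q = [54.6·144^1.852·0.174^4.8704 / (10.67·2250)]^0.540 = 0.05420 m³/s

Q ≈ 0.0542 m³/s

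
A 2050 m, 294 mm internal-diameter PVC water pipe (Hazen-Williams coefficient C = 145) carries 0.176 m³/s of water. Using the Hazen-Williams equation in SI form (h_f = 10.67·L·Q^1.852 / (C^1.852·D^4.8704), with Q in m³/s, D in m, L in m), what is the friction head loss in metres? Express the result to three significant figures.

h_f = 10.67·2050·0.176^1.852 / (145^1.852·0.294^4.8704) = 33.82 m

h_f ≈ 33.8 m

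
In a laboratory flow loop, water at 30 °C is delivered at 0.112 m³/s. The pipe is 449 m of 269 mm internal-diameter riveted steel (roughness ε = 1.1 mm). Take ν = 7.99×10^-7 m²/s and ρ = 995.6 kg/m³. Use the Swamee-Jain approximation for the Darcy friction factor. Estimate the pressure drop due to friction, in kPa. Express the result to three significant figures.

Δp ≈ 93.1 kPa

V = 4Q/(πD²) = 4·0.112/(π·0.269²) = 1.971 m/s
Re = VD/ν = 1.971·0.269/7.99×10^-7 = 6.63×10^5 → turbulent
ε/D = 1.1/269 = 0.00409
Swamee-Jain: f = 0.02885
h_f = f(L/D)V²/(2g) = 0.02885·(449/0.269)·1.971²/(2·9.81) = 9.532 m
Δp = ρg·h_f = 995.6·9.81·9.532 = 93.10 kPa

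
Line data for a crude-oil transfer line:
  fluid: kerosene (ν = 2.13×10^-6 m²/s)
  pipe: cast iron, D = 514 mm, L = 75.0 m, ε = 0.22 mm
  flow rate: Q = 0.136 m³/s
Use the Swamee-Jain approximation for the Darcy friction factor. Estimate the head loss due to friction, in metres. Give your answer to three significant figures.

V = 4Q/(πD²) = 4·0.136/(π·0.514²) = 0.6554 m/s
Re = VD/ν = 0.6554·0.514/2.13×10^-6 = 1.58×10^5 → turbulent
ε/D = 0.22/514 = 4.28×10^-4
Swamee-Jain: f = 0.01900
h_f = f(L/D)V²/(2g) = 0.01900·(75.0/0.514)·0.6554²/(2·9.81) = 0.06070 m

h_f ≈ 0.0607 m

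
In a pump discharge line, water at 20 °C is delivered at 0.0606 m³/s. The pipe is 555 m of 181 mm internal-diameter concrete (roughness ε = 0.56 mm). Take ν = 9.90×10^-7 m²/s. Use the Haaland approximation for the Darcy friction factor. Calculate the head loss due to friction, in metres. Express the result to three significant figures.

h_f ≈ 23.2 m

V = 4Q/(πD²) = 4·0.0606/(π·0.181²) = 2.355 m/s
Re = VD/ν = 2.355·0.181/9.90×10^-7 = 4.31×10^5 → turbulent
ε/D = 0.56/181 = 0.00309
Haaland: f = 0.02672
h_f = f(L/D)V²/(2g) = 0.02672·(555/0.181)·2.355²/(2·9.81) = 23.17 m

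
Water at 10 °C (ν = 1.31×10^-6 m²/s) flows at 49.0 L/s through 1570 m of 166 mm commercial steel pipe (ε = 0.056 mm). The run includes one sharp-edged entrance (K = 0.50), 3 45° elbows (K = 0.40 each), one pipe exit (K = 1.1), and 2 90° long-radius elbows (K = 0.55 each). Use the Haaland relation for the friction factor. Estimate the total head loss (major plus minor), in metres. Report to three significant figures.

V = 4Q/(πD²) = 2.264 m/s; V²/2g = 0.2613 m
Re = 2.87×10^5, ε/D = 3.37×10^-4 → f = 0.01712 (Haaland)
Major: h_f = f(L/D)·V²/2g = 0.01712·9458·0.2613 = 42.31 m
Minor: ΣK = 3.90; h_m = ΣK·V²/2g = 1.019 m
Total H_L = 42.31 + 1.019 = 43.33 m

H_L ≈ 43.3 m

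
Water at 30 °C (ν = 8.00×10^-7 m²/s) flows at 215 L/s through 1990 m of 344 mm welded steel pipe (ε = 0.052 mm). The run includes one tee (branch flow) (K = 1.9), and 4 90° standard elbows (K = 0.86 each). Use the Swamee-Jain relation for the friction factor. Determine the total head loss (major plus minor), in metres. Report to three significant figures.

V = 4Q/(πD²) = 2.313 m/s; V²/2g = 0.2727 m
Re = 9.95×10^5, ε/D = 1.51×10^-4 → f = 0.01421 (Swamee-Jain)
Major: h_f = f(L/D)·V²/2g = 0.01421·5785·0.2727 = 22.41 m
Minor: ΣK = 5.34; h_m = ΣK·V²/2g = 1.456 m
Total H_L = 22.41 + 1.456 = 23.87 m

H_L ≈ 23.9 m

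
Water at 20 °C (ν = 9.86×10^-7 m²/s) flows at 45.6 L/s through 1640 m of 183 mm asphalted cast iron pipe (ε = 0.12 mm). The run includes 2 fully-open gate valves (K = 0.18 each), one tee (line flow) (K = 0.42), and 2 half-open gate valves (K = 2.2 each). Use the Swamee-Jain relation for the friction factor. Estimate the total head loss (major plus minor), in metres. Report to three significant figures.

H_L ≈ 27.0 m

V = 4Q/(πD²) = 1.734 m/s; V²/2g = 0.1532 m
Re = 3.22×10^5, ε/D = 6.56×10^-4 → f = 0.01909 (Swamee-Jain)
Major: h_f = f(L/D)·V²/2g = 0.01909·8962·0.1532 = 26.21 m
Minor: ΣK = 5.18; h_m = ΣK·V²/2g = 0.7936 m
Total H_L = 26.21 + 0.7936 = 27.00 m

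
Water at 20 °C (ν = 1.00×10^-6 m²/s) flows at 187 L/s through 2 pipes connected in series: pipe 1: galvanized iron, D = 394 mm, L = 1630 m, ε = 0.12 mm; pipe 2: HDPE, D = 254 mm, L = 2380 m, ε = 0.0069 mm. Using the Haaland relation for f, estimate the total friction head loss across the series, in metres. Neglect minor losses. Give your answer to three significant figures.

Pipe 1: V = 1.534 m/s, Re = 6.04×10^5, ε/D = 3.05×10^-4, f = 0.01601, h_1 = f(L/D)V²/2g = 7.941 m
Pipe 2: V = 3.690 m/s, Re = 9.37×10^5, ε/D = 2.72×10^-5, f = 0.01221, h_2 = f(L/D)V²/2g = 79.39 m
Series → Q common, losses add: H = Σh = 87.33 m

H ≈ 87.3 m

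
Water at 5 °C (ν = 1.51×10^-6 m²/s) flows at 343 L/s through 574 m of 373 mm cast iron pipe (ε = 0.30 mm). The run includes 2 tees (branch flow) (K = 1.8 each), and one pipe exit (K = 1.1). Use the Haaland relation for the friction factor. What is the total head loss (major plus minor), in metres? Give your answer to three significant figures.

V = 4Q/(πD²) = 3.139 m/s; V²/2g = 0.5022 m
Re = 7.75×10^5, ε/D = 8.04×10^-4 → f = 0.01907 (Haaland)
Major: h_f = f(L/D)·V²/2g = 0.01907·1539·0.5022 = 14.74 m
Minor: ΣK = 4.70; h_m = ΣK·V²/2g = 2.360 m
Total H_L = 14.74 + 2.360 = 17.10 m

H_L ≈ 17.1 m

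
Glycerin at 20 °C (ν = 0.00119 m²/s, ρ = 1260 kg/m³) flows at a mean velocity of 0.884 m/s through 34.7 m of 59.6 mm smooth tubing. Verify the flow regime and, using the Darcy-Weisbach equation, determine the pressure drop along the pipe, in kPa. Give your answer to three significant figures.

Re = VD/ν = 0.884·0.05960/0.00119 = 44.3 → laminar (Re < 2300)
f = 64/Re = 1.446
h_f = f(L/D)V²/(2g) = 1.446·(34.7/0.05960)·0.884²/(2·9.81) = 33.52 m
Δp = ρg·h_f = 1260·9.81·33.52 = 414.3 kPa

Δp ≈ 414 kPa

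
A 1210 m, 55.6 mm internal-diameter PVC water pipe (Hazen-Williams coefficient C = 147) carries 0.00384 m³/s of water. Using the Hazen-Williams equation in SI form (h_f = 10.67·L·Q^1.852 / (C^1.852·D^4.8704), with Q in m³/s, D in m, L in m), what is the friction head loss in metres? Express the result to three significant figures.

h_f ≈ 54.4 m

h_f = 10.67·1210·0.00384^1.852 / (147^1.852·0.0556^4.8704) = 54.36 m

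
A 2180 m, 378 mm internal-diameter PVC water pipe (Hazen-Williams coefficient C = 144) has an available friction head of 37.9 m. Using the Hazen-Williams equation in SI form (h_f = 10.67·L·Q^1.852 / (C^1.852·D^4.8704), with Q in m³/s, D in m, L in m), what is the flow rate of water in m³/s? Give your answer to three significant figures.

Q ≈ 0.348 m³/s

Rearranging: Q = [h_f·C^1.852·D^4.8704 / (10.67·L)]^(1/1.852)
Q = [37.9·144^1.852·0.378^4.8704 / (10.67·2180)]^0.540 = 0.3482 m³/s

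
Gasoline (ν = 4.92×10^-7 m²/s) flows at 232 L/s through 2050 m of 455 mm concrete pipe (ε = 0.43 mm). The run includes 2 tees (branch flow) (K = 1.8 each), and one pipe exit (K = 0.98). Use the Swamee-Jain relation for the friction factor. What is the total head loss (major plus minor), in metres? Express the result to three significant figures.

V = 4Q/(πD²) = 1.427 m/s; V²/2g = 0.1038 m
Re = 1.32×10^6, ε/D = 9.45×10^-4 → f = 0.01969 (Swamee-Jain)
Major: h_f = f(L/D)·V²/2g = 0.01969·4505·0.1038 = 9.204 m
Minor: ΣK = 4.58; h_m = ΣK·V²/2g = 0.4752 m
Total H_L = 9.204 + 0.4752 = 9.679 m

H_L ≈ 9.68 m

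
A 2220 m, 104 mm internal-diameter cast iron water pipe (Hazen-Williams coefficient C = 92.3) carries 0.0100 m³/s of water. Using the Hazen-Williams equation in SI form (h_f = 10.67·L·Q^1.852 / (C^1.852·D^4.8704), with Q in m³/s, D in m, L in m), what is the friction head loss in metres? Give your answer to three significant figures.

h_f = 10.67·2220·0.0100^1.852 / (92.3^1.852·0.104^4.8704) = 65.83 m

h_f ≈ 65.8 m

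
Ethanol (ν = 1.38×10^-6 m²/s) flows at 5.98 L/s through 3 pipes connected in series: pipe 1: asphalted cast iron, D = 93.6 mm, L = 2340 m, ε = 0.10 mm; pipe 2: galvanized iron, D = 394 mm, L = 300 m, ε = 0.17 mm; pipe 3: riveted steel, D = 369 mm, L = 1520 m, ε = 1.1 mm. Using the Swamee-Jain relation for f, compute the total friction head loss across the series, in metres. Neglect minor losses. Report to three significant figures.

H ≈ 23.0 m

Pipe 1: V = 0.8691 m/s, Re = 5.89×10^4, ε/D = 0.00107, f = 0.02387, h_1 = f(L/D)V²/2g = 22.98 m
Pipe 2: V = 0.04905 m/s, Re = 1.40×10^4, ε/D = 4.31×10^-4, f = 0.02917, h_2 = f(L/D)V²/2g = 0.002723 m
Pipe 3: V = 0.05592 m/s, Re = 1.50×10^4, ε/D = 0.00298, f = 0.03324, h_3 = f(L/D)V²/2g = 0.02182 m
Series → Q common, losses add: H = Σh = 23.00 m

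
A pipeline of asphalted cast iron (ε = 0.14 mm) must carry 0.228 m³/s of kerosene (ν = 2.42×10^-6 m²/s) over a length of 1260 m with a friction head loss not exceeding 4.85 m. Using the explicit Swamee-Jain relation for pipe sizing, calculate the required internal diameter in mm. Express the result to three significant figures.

Swamee-Jain (Type III): D = 0.66·[ε^1.25·(LQ²/(gh_f))^4.75 + ν·Q^9.4·(L/(gh_f))^5.2]^0.04
LQ²/(gh_f) = 1.377; L/(gh_f) = 26.48
Term 1 = ε^1.25·(…)^4.75 = 6.95×10^-5; Term 2 = ν·Q^9.4·(…)^5.2 = 5.59×10^-5
D = 0.66·(6.95×10^-5 + 5.59×10^-5)^0.04 = 0.4608 m = 461 mm
Check: V = 1.37 m/s, Re = 2.60×10^5, f = 0.01732, h_f = 4.51 m ≈ 4.85 m ✓

D ≈ 461 mm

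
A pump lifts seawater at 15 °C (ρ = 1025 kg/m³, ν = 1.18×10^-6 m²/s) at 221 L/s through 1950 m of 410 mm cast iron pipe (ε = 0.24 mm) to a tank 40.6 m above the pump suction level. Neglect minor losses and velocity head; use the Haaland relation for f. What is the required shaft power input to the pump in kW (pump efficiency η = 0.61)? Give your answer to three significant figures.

V = 4Q/(πD²) = 1.674 m/s; Re = 5.82×10^5; ε/D = 5.85×10^-4; f = 0.01800
h_f = f(L/D)V²/2g = 12.23 m
Total head H = z + h_f = 40.6 + 12.23 = 52.83 m
P_hyd = ρgQH = 1025·9.81·0.221·52.83 = 117.4 kW
P_shaft = P_hyd/η = 117.4/0.61 = 192.4 kW

P_shaft ≈ 192 kW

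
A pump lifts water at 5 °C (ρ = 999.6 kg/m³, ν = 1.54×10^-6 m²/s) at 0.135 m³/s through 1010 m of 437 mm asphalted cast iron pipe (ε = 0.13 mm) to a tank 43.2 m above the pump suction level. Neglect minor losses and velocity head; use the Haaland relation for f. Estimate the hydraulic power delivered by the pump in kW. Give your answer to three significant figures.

P_hyd ≈ 59.3 kW

V = 4Q/(πD²) = 0.9001 m/s; Re = 2.55×10^5; ε/D = 2.97×10^-4; f = 0.01704
h_f = f(L/D)V²/2g = 1.626 m
Total head H = z + h_f = 43.2 + 1.626 = 44.83 m
P_hyd = ρgQH = 999.6·9.81·0.135·44.83 = 59.34 kW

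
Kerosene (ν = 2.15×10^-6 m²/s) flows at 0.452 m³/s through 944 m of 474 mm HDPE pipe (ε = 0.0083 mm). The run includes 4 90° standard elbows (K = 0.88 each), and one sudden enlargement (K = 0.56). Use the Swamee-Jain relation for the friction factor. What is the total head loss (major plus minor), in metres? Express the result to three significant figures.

V = 4Q/(πD²) = 2.561 m/s; V²/2g = 0.3344 m
Re = 5.65×10^5, ε/D = 1.75×10^-5 → f = 0.01311 (Swamee-Jain)
Major: h_f = f(L/D)·V²/2g = 0.01311·1992·0.3344 = 8.731 m
Minor: ΣK = 4.08; h_m = ΣK·V²/2g = 1.364 m
Total H_L = 8.731 + 1.364 = 10.10 m

H_L ≈ 10.1 m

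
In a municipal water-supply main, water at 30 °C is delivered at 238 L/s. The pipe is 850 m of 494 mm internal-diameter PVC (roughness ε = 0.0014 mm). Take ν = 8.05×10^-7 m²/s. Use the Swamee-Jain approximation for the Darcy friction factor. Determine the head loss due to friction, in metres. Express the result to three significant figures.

h_f ≈ 1.65 m

V = 4Q/(πD²) = 4·0.238/(π·0.494²) = 1.242 m/s
Re = VD/ν = 1.242·0.494/8.05×10^-7 = 7.62×10^5 → turbulent
ε/D = 0.0014/494 = 2.83×10^-6
Swamee-Jain: f = 0.01222
h_f = f(L/D)V²/(2g) = 0.01222·(850/0.494)·1.242²/(2·9.81) = 1.652 m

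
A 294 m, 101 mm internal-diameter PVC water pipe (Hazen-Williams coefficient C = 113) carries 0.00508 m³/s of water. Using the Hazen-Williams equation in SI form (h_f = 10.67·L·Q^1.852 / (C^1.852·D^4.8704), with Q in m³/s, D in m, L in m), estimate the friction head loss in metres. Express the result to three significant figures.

h_f = 10.67·294·0.00508^1.852 / (113^1.852·0.101^4.8704) = 1.972 m

h_f ≈ 1.97 m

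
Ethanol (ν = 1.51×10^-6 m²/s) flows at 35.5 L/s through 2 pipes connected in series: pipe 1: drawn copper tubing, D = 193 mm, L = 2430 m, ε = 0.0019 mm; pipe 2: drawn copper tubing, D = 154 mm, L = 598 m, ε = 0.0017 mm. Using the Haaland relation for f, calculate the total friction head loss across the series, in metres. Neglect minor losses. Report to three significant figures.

Pipe 1: V = 1.213 m/s, Re = 1.55×10^5, ε/D = 9.84×10^-6, f = 0.01634, h_1 = f(L/D)V²/2g = 15.44 m
Pipe 2: V = 1.906 m/s, Re = 1.94×10^5, ε/D = 1.10×10^-5, f = 0.01565, h_2 = f(L/D)V²/2g = 11.25 m
Series → Q common, losses add: H = Σh = 26.70 m

H ≈ 26.7 m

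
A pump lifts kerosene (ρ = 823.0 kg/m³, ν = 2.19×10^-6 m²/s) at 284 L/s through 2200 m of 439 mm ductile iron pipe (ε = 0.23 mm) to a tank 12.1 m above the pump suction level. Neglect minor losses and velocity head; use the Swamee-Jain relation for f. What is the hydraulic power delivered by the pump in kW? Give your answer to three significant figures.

P_hyd ≈ 65.3 kW

V = 4Q/(πD²) = 1.876 m/s; Re = 3.76×10^5; ε/D = 5.24×10^-4; f = 0.01820
h_f = f(L/D)V²/2g = 16.37 m
Total head H = z + h_f = 12.1 + 16.37 = 28.47 m
P_hyd = ρgQH = 823.0·9.81·0.284·28.47 = 65.27 kW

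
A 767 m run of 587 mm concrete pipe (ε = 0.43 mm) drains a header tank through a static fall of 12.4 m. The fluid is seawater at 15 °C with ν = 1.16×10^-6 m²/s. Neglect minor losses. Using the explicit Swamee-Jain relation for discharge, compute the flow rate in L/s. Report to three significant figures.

Q ≈ 859 L/s

Swamee-Jain (Type II): Q = -0.965·√(gD⁵h_f/L)·ln[ε/(3.7D) + √(3.17ν²L/(gD³h_f))]
√(gD⁵h_f/L) = √(9.81·0.587⁵·12.4/767) = 0.1051
ε/(3.7D) = 1.98×10^-4; √(3.17ν²L/(gD³h_f)) = 1.15×10^-5
Q = -0.965·0.1051·ln(2.095×10^-4) = 0.8594 m³/s
Check: V = 3.18 m/s, Re = 1.61×10^6, f = 0.01854, h_f = 12.5 m ≈ 12.4 m ✓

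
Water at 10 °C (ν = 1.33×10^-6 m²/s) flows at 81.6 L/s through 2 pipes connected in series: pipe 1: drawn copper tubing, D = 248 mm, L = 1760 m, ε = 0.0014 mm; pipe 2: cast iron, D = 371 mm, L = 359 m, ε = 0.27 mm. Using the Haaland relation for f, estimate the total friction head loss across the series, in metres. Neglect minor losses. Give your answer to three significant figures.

Pipe 1: V = 1.689 m/s, Re = 3.15×10^5, ε/D = 5.65×10^-6, f = 0.01426, h_1 = f(L/D)V²/2g = 14.72 m
Pipe 2: V = 0.7548 m/s, Re = 2.11×10^5, ε/D = 7.28×10^-4, f = 0.01968, h_2 = f(L/D)V²/2g = 0.5531 m
Series → Q common, losses add: H = Σh = 15.27 m

H ≈ 15.3 m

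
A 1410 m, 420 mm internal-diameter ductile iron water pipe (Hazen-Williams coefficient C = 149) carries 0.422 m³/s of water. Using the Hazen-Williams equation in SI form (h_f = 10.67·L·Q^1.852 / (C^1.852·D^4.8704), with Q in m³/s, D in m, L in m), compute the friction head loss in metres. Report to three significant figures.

h_f = 10.67·1410·0.422^1.852 / (149^1.852·0.420^4.8704) = 19.66 m

h_f ≈ 19.7 m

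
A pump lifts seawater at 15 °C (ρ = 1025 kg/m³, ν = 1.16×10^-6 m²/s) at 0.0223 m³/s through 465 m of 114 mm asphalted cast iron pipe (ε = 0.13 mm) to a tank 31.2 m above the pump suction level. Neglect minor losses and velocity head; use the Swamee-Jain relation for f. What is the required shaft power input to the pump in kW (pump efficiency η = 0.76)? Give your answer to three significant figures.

V = 4Q/(πD²) = 2.185 m/s; Re = 2.15×10^5; ε/D = 0.00114; f = 0.02164
h_f = f(L/D)V²/2g = 21.48 m
Total head H = z + h_f = 31.2 + 21.48 = 52.68 m
P_hyd = ρgQH = 1025·9.81·0.0223·52.68 = 11.81 kW
P_shaft = P_hyd/η = 11.81/0.76 = 15.54 kW

P_shaft ≈ 15.5 kW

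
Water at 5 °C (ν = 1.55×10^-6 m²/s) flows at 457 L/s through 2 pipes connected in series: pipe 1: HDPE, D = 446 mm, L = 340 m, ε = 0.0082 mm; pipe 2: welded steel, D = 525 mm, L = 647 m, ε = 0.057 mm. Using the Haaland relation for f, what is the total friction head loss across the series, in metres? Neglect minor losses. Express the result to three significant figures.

H ≈ 7.94 m

Pipe 1: V = 2.925 m/s, Re = 8.42×10^5, ε/D = 1.84×10^-5, f = 0.01224, h_1 = f(L/D)V²/2g = 4.068 m
Pipe 2: V = 2.111 m/s, Re = 7.15×10^5, ε/D = 1.09×10^-4, f = 0.01384, h_2 = f(L/D)V²/2g = 3.875 m
Series → Q common, losses add: H = Σh = 7.943 m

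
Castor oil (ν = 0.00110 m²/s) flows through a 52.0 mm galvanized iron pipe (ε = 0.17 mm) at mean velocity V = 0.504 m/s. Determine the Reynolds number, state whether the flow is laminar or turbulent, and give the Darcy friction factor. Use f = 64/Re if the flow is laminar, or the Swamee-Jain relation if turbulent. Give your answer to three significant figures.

Re = VD/ν = 0.5040·0.0520/0.00110 = 23.8
Re < 2300 → laminar → f = 64/Re = 2.686

Re ≈ 23.8; laminar; f = 64/Re ≈ 2.69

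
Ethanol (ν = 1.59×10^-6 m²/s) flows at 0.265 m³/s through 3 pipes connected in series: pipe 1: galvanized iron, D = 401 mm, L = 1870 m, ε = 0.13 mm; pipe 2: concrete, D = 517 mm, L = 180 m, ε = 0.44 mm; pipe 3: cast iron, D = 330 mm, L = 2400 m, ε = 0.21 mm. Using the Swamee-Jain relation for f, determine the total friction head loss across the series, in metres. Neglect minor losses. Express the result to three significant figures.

Pipe 1: V = 2.098 m/s, Re = 5.29×10^5, ε/D = 3.24×10^-4, f = 0.01650, h_1 = f(L/D)V²/2g = 17.27 m
Pipe 2: V = 1.262 m/s, Re = 4.10×10^5, ε/D = 8.51×10^-4, f = 0.01982, h_2 = f(L/D)V²/2g = 0.5605 m
Pipe 3: V = 3.098 m/s, Re = 6.43×10^5, ε/D = 6.36×10^-4, f = 0.01840, h_3 = f(L/D)V²/2g = 65.47 m
Series → Q common, losses add: H = Σh = 83.30 m

H ≈ 83.3 m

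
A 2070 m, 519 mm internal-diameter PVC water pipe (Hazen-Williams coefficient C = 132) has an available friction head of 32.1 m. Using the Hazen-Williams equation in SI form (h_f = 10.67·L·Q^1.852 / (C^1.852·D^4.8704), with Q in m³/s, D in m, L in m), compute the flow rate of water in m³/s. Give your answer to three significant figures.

Q ≈ 0.691 m³/s

Rearranging: Q = [h_f·C^1.852·D^4.8704 / (10.67·L)]^(1/1.852)
Q = [32.1·132^1.852·0.519^4.8704 / (10.67·2070)]^0.540 = 0.6908 m³/s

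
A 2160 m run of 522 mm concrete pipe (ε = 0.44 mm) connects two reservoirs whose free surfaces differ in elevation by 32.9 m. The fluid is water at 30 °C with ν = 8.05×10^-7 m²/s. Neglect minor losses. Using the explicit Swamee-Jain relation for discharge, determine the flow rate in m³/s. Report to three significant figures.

Swamee-Jain (Type II): Q = -0.965·√(gD⁵h_f/L)·ln[ε/(3.7D) + √(3.17ν²L/(gD³h_f))]
√(gD⁵h_f/L) = √(9.81·0.522⁵·32.9/2160) = 0.07610
ε/(3.7D) = 2.28×10^-4; √(3.17ν²L/(gD³h_f)) = 9.83×10^-6
Q = -0.965·0.07610·ln(2.376×10^-4) = 0.6128 m³/s
Check: V = 2.86 m/s, Re = 1.86×10^6, f = 0.01910, h_f = 33.0 m ≈ 32.9 m ✓

Q ≈ 0.613 m³/s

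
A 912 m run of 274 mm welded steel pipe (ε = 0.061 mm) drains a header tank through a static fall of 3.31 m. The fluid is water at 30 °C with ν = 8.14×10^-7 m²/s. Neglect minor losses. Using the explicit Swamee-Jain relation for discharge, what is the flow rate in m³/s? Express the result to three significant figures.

Swamee-Jain (Type II): Q = -0.965·√(gD⁵h_f/L)·ln[ε/(3.7D) + √(3.17ν²L/(gD³h_f))]
√(gD⁵h_f/L) = √(9.81·0.274⁵·3.31/912) = 0.007415
ε/(3.7D) = 6.02×10^-5; √(3.17ν²L/(gD³h_f)) = 5.36×10^-5
Q = -0.965·0.007415·ln(1.137×10^-4) = 0.06499 m³/s
Check: V = 1.10 m/s, Re = 3.71×10^5, f = 0.01614, h_f = 3.33 m ≈ 3.31 m ✓

Q ≈ 0.0650 m³/s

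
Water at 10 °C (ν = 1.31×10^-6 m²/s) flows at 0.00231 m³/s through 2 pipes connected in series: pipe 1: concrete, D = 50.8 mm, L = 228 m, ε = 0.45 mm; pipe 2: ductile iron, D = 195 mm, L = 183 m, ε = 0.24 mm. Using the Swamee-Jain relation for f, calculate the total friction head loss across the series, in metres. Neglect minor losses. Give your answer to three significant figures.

Pipe 1: V = 1.140 m/s, Re = 4.42×10^4, ε/D = 0.00886, f = 0.03823, h_1 = f(L/D)V²/2g = 11.36 m
Pipe 2: V = 0.07735 m/s, Re = 1.15×10^4, ε/D = 0.00123, f = 0.03200, h_2 = f(L/D)V²/2g = 0.009157 m
Series → Q common, losses add: H = Σh = 11.37 m

H ≈ 11.4 m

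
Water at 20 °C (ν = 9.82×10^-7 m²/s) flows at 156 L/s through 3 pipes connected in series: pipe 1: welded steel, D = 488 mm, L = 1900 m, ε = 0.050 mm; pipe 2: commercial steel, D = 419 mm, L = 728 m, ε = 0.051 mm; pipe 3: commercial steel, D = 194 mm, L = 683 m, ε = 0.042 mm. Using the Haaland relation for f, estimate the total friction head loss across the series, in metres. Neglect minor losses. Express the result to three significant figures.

H ≈ 77.4 m

Pipe 1: V = 0.8341 m/s, Re = 4.14×10^5, ε/D = 1.02×10^-4, f = 0.01461, h_1 = f(L/D)V²/2g = 2.017 m
Pipe 2: V = 1.131 m/s, Re = 4.83×10^5, ε/D = 1.22×10^-4, f = 0.01456, h_2 = f(L/D)V²/2g = 1.650 m
Pipe 3: V = 5.278 m/s, Re = 1.04×10^6, ε/D = 2.16×10^-4, f = 0.01475, h_3 = f(L/D)V²/2g = 73.72 m
Series → Q common, losses add: H = Σh = 77.39 m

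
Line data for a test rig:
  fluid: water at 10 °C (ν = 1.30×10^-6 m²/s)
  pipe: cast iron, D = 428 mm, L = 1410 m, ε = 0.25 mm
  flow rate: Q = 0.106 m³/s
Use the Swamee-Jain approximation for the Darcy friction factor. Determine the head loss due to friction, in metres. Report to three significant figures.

h_f ≈ 1.74 m

V = 4Q/(πD²) = 4·0.106/(π·0.428²) = 0.7368 m/s
Re = VD/ν = 0.7368·0.428/1.30×10^-6 = 2.43×10^5 → turbulent
ε/D = 0.25/428 = 5.84×10^-4
Swamee-Jain: f = 0.01907
h_f = f(L/D)V²/(2g) = 0.01907·(1410/0.428)·0.7368²/(2·9.81) = 1.738 m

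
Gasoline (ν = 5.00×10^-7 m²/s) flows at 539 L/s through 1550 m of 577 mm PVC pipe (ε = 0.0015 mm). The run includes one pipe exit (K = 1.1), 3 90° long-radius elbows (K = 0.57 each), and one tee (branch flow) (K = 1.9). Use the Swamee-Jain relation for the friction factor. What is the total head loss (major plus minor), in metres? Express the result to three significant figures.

H_L ≈ 6.95 m

V = 4Q/(πD²) = 2.061 m/s; V²/2g = 0.2166 m
Re = 2.38×10^6, ε/D = 2.60×10^-6 → f = 0.01020 (Swamee-Jain)
Major: h_f = f(L/D)·V²/2g = 0.01020·2686·0.2166 = 5.932 m
Minor: ΣK = 4.71; h_m = ΣK·V²/2g = 1.020 m
Total H_L = 5.932 + 1.020 = 6.952 m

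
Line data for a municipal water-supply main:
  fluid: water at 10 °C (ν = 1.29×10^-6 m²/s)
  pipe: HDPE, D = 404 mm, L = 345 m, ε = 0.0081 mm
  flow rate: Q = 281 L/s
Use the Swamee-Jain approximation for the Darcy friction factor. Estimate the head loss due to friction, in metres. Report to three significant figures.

h_f ≈ 2.67 m

V = 4Q/(πD²) = 4·0.281/(π·0.404²) = 2.192 m/s
Re = VD/ν = 2.192·0.404/1.29×10^-6 = 6.87×10^5 → turbulent
ε/D = 0.0081/404 = 2.00×10^-5
Swamee-Jain: f = 0.01276
h_f = f(L/D)V²/(2g) = 0.01276·(345/0.404)·2.192²/(2·9.81) = 2.669 m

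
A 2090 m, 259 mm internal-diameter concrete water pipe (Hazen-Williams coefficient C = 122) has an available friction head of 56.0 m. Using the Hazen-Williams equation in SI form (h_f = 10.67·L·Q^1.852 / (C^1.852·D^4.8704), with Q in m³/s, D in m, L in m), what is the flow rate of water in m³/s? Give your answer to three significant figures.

Rearranging: Q = [h_f·C^1.852·D^4.8704 / (10.67·L)]^(1/1.852)
Q = [56.0·122^1.852·0.259^4.8704 / (10.67·2090)]^0.540 = 0.1379 m³/s

Q ≈ 0.138 m³/s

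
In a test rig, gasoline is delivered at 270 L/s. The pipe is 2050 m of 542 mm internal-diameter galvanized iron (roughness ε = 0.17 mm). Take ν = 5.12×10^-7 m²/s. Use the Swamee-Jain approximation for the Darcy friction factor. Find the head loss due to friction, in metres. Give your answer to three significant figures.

h_f ≈ 4.16 m

V = 4Q/(πD²) = 4·0.270/(π·0.542²) = 1.170 m/s
Re = VD/ν = 1.170·0.542/5.12×10^-7 = 1.24×10^6 → turbulent
ε/D = 0.17/542 = 3.14×10^-4
Swamee-Jain: f = 0.01575
h_f = f(L/D)V²/(2g) = 0.01575·(2050/0.542)·1.170²/(2·9.81) = 4.157 m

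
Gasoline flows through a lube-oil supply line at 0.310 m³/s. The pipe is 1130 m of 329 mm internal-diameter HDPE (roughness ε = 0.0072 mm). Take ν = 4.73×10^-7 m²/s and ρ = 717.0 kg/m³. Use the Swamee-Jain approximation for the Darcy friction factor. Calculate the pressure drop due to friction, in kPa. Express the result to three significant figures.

V = 4Q/(πD²) = 4·0.310/(π·0.329²) = 3.647 m/s
Re = VD/ν = 3.647·0.329/4.73×10^-7 = 2.54×10^6 → turbulent
ε/D = 0.0072/329 = 2.19×10^-5
Swamee-Jain: f = 0.01084
h_f = f(L/D)V²/(2g) = 0.01084·(1130/0.329)·3.647²/(2·9.81) = 25.24 m
Δp = ρg·h_f = 717.0·9.81·25.24 = 177.6 kPa

Δp ≈ 178 kPa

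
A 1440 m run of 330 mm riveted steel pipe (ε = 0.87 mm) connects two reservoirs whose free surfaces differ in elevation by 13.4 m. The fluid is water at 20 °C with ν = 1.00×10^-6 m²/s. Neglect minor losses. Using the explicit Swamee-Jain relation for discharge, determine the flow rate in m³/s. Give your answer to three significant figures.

Swamee-Jain (Type II): Q = -0.965·√(gD⁵h_f/L)·ln[ε/(3.7D) + √(3.17ν²L/(gD³h_f))]
√(gD⁵h_f/L) = √(9.81·0.330⁵·13.4/1440) = 0.01890
ε/(3.7D) = 7.13×10^-4; √(3.17ν²L/(gD³h_f)) = 3.11×10^-5
Q = -0.965·0.01890·ln(7.436×10^-4) = 0.1314 m³/s
Check: V = 1.54 m/s, Re = 5.07×10^5, f = 0.02564, h_f = 13.5 m ≈ 13.4 m ✓

Q ≈ 0.131 m³/s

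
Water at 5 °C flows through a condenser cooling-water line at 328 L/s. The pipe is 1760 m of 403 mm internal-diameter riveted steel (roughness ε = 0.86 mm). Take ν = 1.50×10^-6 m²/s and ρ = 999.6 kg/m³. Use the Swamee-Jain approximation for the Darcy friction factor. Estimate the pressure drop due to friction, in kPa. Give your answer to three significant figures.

Δp ≈ 349 kPa

V = 4Q/(πD²) = 4·0.328/(π·0.403²) = 2.571 m/s
Re = VD/ν = 2.571·0.403/1.50×10^-6 = 6.91×10^5 → turbulent
ε/D = 0.86/403 = 0.00213
Swamee-Jain: f = 0.02418
h_f = f(L/D)V²/(2g) = 0.02418·(1760/0.403)·2.571²/(2·9.81) = 35.58 m
Δp = ρg·h_f = 999.6·9.81·35.58 = 348.9 kPa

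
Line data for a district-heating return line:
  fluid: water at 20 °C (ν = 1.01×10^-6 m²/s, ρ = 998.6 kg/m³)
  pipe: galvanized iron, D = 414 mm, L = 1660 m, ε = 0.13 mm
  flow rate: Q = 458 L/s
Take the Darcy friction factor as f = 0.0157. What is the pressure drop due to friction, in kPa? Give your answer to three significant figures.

Δp ≈ 364 kPa

V = 4Q/(πD²) = 4·0.458/(π·0.414²) = 3.402 m/s
h_f = f(L/D)V²/(2g) = 0.01570·(1660/0.414)·3.402²/(2·9.81) = 37.14 m
Δp = ρg·h_f = 998.6·9.81·37.14 = 363.8 kPa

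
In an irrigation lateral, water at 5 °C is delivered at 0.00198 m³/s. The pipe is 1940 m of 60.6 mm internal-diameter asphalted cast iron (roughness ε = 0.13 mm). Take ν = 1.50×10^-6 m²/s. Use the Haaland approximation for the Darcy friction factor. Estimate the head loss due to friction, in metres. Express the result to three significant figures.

h_f ≈ 21.8 m

V = 4Q/(πD²) = 4·0.00198/(π·0.0606²) = 0.6865 m/s
Re = VD/ν = 0.6865·0.0606/1.50×10^-6 = 2.77×10^4 → turbulent
ε/D = 0.13/60.6 = 0.00215
Haaland: f = 0.02839
h_f = f(L/D)V²/(2g) = 0.02839·(1940/0.0606)·0.6865²/(2·9.81) = 21.83 m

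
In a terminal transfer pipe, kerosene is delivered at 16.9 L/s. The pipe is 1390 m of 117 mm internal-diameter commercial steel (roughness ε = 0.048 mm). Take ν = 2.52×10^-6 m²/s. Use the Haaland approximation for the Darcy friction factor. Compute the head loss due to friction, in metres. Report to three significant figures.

V = 4Q/(πD²) = 4·0.0169/(π·0.117²) = 1.572 m/s
Re = VD/ν = 1.572·0.117/2.52×10^-6 = 7.30×10^4 → turbulent
ε/D = 0.048/117 = 4.10×10^-4
Haaland: f = 0.02062
h_f = f(L/D)V²/(2g) = 0.02062·(1390/0.117)·1.572²/(2·9.81) = 30.85 m

h_f ≈ 30.9 m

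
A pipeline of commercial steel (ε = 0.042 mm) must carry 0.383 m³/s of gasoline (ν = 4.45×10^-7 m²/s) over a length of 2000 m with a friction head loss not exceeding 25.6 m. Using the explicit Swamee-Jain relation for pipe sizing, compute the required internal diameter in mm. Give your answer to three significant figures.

Swamee-Jain (Type III): D = 0.66·[ε^1.25·(LQ²/(gh_f))^4.75 + ν·Q^9.4·(L/(gh_f))^5.2]^0.04
LQ²/(gh_f) = 1.168; L/(gh_f) = 7.964
Term 1 = ε^1.25·(…)^4.75 = 7.08×10^-6; Term 2 = ν·Q^9.4·(…)^5.2 = 2.61×10^-6
D = 0.66·(7.08×10^-6 + 2.61×10^-6)^0.04 = 0.4159 m = 416 mm
Check: V = 2.82 m/s, Re = 2.63×10^6, f = 0.01272, h_f = 24.8 m ≈ 25.6 m ✓

D ≈ 416 mm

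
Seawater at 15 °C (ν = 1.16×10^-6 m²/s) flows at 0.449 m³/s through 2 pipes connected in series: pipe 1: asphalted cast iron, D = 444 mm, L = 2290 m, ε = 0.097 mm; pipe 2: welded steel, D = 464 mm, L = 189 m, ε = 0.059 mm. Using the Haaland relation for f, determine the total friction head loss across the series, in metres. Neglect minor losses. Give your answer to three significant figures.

H ≈ 34.6 m

Pipe 1: V = 2.900 m/s, Re = 1.11×10^6, ε/D = 2.18×10^-4, f = 0.01473, h_1 = f(L/D)V²/2g = 32.56 m
Pipe 2: V = 2.655 m/s, Re = 1.06×10^6, ε/D = 1.27×10^-4, f = 0.01365, h_2 = f(L/D)V²/2g = 1.998 m
Series → Q common, losses add: H = Σh = 34.56 m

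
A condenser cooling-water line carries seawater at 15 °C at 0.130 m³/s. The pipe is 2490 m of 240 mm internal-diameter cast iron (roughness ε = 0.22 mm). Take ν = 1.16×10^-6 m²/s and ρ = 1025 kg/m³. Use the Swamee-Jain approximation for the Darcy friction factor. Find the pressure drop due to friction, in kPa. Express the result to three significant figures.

Δp ≈ 873 kPa

V = 4Q/(πD²) = 4·0.130/(π·0.240²) = 2.874 m/s
Re = VD/ν = 2.874·0.240/1.16×10^-6 = 5.95×10^5 → turbulent
ε/D = 0.22/240 = 9.17×10^-4
Swamee-Jain: f = 0.01988
h_f = f(L/D)V²/(2g) = 0.01988·(2490/0.240)·2.874²/(2·9.81) = 86.80 m
Δp = ρg·h_f = 1025·9.81·86.80 = 872.8 kPa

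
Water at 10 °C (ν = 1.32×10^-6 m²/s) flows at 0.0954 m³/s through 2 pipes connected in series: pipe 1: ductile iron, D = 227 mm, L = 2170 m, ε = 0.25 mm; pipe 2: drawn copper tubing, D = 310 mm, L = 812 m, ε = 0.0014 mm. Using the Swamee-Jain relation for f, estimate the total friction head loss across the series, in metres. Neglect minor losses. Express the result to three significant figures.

Pipe 1: V = 2.357 m/s, Re = 4.05×10^5, ε/D = 0.00110, f = 0.02092, h_1 = f(L/D)V²/2g = 56.64 m
Pipe 2: V = 1.264 m/s, Re = 2.97×10^5, ε/D = 4.52×10^-6, f = 0.01446, h_2 = f(L/D)V²/2g = 3.083 m
Series → Q common, losses add: H = Σh = 59.72 m

H ≈ 59.7 m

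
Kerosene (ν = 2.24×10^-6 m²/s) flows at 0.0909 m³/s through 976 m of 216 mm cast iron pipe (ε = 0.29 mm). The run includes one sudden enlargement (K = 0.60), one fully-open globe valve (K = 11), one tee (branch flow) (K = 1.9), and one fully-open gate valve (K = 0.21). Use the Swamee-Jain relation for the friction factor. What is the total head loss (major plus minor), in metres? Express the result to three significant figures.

H_L ≈ 35.9 m

V = 4Q/(πD²) = 2.481 m/s; V²/2g = 0.3136 m
Re = 2.39×10^5, ε/D = 0.00134 → f = 0.02226 (Swamee-Jain)
Major: h_f = f(L/D)·V²/2g = 0.02226·4519·0.3136 = 31.55 m
Minor: ΣK = 13.7; h_m = ΣK·V²/2g = 4.300 m
Total H_L = 31.55 + 4.300 = 35.85 m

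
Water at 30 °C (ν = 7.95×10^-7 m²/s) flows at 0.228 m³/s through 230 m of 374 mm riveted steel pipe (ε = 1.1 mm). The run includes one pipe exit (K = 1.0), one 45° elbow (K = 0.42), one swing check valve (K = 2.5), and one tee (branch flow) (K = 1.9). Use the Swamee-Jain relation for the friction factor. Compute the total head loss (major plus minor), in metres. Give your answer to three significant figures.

V = 4Q/(πD²) = 2.075 m/s; V²/2g = 0.2195 m
Re = 9.76×10^5, ε/D = 0.00294 → f = 0.02623 (Swamee-Jain)
Major: h_f = f(L/D)·V²/2g = 0.02623·615.0·0.2195 = 3.542 m
Minor: ΣK = 5.82; h_m = ΣK·V²/2g = 1.278 m
Total H_L = 3.542 + 1.278 = 4.819 m

H_L ≈ 4.82 m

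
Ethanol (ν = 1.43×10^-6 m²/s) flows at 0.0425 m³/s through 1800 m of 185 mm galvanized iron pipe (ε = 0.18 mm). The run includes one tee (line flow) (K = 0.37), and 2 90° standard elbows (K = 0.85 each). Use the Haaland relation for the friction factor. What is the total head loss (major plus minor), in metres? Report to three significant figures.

H_L ≈ 26.0 m

V = 4Q/(πD²) = 1.581 m/s; V²/2g = 0.1274 m
Re = 2.05×10^5, ε/D = 9.73×10^-4 → f = 0.02078 (Haaland)
Major: h_f = f(L/D)·V²/2g = 0.02078·9730·0.1274 = 25.76 m
Minor: ΣK = 2.07; h_m = ΣK·V²/2g = 0.2637 m
Total H_L = 25.76 + 0.2637 = 26.02 m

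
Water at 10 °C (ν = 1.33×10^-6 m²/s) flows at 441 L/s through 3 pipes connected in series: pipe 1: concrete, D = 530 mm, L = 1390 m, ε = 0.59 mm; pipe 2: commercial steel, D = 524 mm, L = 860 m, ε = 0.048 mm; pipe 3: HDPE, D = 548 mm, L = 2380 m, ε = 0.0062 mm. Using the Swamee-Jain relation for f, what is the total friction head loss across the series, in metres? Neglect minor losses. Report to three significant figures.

Pipe 1: V = 1.999 m/s, Re = 7.97×10^5, ε/D = 0.00111, f = 0.02061, h_1 = f(L/D)V²/2g = 11.01 m
Pipe 2: V = 2.045 m/s, Re = 8.06×10^5, ε/D = 9.16×10^-5, f = 0.01365, h_2 = f(L/D)V²/2g = 4.775 m
Pipe 3: V = 1.870 m/s, Re = 7.70×10^5, ε/D = 1.13×10^-5, f = 0.01237, h_3 = f(L/D)V²/2g = 9.573 m
Series → Q common, losses add: H = Σh = 25.36 m

H ≈ 25.4 m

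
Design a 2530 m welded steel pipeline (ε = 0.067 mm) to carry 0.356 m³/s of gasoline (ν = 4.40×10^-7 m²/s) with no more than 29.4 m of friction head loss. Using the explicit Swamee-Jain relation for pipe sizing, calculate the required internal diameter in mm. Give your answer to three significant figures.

Swamee-Jain (Type III): D = 0.66·[ε^1.25·(LQ²/(gh_f))^4.75 + ν·Q^9.4·(L/(gh_f))^5.2]^0.04
LQ²/(gh_f) = 1.112; L/(gh_f) = 8.772
Term 1 = ε^1.25·(…)^4.75 = 1.00×10^-5; Term 2 = ν·Q^9.4·(…)^5.2 = 2.14×10^-6
D = 0.66·(1.00×10^-5 + 2.14×10^-6)^0.04 = 0.4197 m = 420 mm
Check: V = 2.57 m/s, Re = 2.45×10^6, f = 0.01369, h_f = 27.9 m ≈ 29.4 m ✓

D ≈ 420 mm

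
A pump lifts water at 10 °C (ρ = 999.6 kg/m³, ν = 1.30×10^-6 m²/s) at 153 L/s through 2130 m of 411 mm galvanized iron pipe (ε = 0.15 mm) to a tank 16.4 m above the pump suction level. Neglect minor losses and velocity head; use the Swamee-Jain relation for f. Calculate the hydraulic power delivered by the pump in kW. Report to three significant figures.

P_hyd ≈ 33.7 kW

V = 4Q/(πD²) = 1.153 m/s; Re = 3.65×10^5; ε/D = 3.65×10^-4; f = 0.01723
h_f = f(L/D)V²/2g = 6.054 m
Total head H = z + h_f = 16.4 + 6.054 = 22.45 m
P_hyd = ρgQH = 999.6·9.81·0.153·22.45 = 33.69 kW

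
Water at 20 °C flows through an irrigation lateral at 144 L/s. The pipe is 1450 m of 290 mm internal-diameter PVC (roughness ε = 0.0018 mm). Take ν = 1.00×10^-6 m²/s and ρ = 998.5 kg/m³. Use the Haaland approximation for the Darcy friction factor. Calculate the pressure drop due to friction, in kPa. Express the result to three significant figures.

V = 4Q/(πD²) = 4·0.144/(π·0.290²) = 2.180 m/s
Re = VD/ν = 2.180·0.290/1.00×10^-6 = 6.32×10^5 → turbulent
ε/D = 0.0018/290 = 6.21×10^-6
Haaland: f = 0.01261
h_f = f(L/D)V²/(2g) = 0.01261·(1450/0.290)·2.180²/(2·9.81) = 15.28 m
Δp = ρg·h_f = 998.5·9.81·15.28 = 149.6 kPa

Δp ≈ 150 kPa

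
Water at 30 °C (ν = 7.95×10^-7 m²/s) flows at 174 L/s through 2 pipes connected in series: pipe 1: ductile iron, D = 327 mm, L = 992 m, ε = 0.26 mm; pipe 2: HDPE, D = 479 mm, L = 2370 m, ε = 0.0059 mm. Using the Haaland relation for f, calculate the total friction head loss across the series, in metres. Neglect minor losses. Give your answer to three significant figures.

Pipe 1: V = 2.072 m/s, Re = 8.52×10^5, ε/D = 7.95×10^-4, f = 0.01899, h_1 = f(L/D)V²/2g = 12.60 m
Pipe 2: V = 0.9656 m/s, Re = 5.82×10^5, ε/D = 1.23×10^-5, f = 0.01287, h_2 = f(L/D)V²/2g = 3.027 m
Series → Q common, losses add: H = Σh = 15.63 m

H ≈ 15.6 m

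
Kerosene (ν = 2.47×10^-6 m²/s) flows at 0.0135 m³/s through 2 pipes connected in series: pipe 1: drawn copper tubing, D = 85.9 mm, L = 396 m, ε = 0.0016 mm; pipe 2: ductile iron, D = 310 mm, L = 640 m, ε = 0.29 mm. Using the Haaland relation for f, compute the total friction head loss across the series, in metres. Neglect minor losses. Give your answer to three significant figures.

Pipe 1: V = 2.329 m/s, Re = 8.10×10^4, ε/D = 1.86×10^-5, f = 0.01870, h_1 = f(L/D)V²/2g = 23.84 m
Pipe 2: V = 0.1789 m/s, Re = 2.24×10^4, ε/D = 9.35×10^-4, f = 0.02688, h_2 = f(L/D)V²/2g = 0.09050 m
Series → Q common, losses add: H = Σh = 23.93 m

H ≈ 23.9 m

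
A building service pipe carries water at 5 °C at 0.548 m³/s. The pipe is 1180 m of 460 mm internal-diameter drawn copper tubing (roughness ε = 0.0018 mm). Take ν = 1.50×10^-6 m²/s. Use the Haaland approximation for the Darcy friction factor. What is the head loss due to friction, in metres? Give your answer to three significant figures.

h_f ≈ 16.5 m

V = 4Q/(πD²) = 4·0.548/(π·0.460²) = 3.297 m/s
Re = VD/ν = 3.297·0.460/1.50×10^-6 = 1.01×10^6 → turbulent
ε/D = 0.0018/460 = 3.91×10^-6
Haaland: f = 0.01163
h_f = f(L/D)V²/(2g) = 0.01163·(1180/0.460)·3.297²/(2·9.81) = 16.53 m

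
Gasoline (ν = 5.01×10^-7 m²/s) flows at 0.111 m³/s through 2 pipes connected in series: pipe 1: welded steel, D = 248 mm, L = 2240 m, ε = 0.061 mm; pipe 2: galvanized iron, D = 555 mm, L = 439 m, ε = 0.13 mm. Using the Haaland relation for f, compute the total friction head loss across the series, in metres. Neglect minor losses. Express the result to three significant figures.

H ≈ 36.6 m

Pipe 1: V = 2.298 m/s, Re = 1.14×10^6, ε/D = 2.46×10^-4, f = 0.01500, h_1 = f(L/D)V²/2g = 36.47 m
Pipe 2: V = 0.4588 m/s, Re = 5.08×10^5, ε/D = 2.34×10^-4, f = 0.01558, h_2 = f(L/D)V²/2g = 0.1322 m
Series → Q common, losses add: H = Σh = 36.60 m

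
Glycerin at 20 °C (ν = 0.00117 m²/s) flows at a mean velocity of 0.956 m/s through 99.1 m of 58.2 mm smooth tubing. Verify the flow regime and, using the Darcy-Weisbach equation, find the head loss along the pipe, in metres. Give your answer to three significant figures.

h_f ≈ 107 m

Re = VD/ν = 0.956·0.05820/0.00117 = 47.6 → laminar (Re < 2300)
f = 64/Re = 1.346
h_f = f(L/D)V²/(2g) = 1.346·(99.1/0.05820)·0.956²/(2·9.81) = 106.7 m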